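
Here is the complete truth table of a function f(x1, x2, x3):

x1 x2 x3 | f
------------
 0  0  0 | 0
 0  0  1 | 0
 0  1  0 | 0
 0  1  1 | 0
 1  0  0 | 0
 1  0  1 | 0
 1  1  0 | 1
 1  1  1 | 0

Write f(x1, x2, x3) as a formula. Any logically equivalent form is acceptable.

f(x1, x2, x3) = (x1 and x2) and not x3

Only row (1,1,0) gives 1. That row's minterm x1·x2·¬x3 is f directly.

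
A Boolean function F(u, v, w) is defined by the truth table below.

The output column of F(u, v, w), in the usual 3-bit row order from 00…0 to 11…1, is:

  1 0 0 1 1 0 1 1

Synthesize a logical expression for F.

There are just 3 zero rows: (0,0,1), (0,1,0), (1,0,1). Their minterms are ¬u·¬v·w, ¬u·v·¬w, u·¬v·w; the OR of those covers precisely the 0-outputs, and negating it yields F.

F(u, v, w) = NOT ((((NOT u AND NOT v) AND w) OR ((NOT u AND v) AND NOT w)) OR ((u AND NOT v) AND w))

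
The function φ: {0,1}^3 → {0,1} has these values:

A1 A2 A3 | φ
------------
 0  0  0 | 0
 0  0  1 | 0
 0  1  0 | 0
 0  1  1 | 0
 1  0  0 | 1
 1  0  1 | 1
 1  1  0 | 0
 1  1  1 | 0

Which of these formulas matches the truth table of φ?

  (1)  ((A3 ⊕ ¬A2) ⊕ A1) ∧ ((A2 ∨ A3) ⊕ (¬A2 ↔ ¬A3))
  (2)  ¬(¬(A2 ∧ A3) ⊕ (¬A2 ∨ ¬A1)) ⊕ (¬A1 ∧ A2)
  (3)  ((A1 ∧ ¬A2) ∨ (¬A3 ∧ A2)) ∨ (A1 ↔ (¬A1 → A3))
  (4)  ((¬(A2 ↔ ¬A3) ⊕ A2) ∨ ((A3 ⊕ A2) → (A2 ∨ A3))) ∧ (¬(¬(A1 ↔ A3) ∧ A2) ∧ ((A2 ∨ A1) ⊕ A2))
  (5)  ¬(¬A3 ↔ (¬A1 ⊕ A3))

4

(1) fails at (0,0,0): the formula yields 1, φ is 0.
(2) fails at (0,0,0): the formula yields 1, φ is 0.
(3) fails at (0,0,0): the formula yields 1, φ is 0.
(5) fails at (1,1,0): the formula yields 1, φ is 0.
(4) is the remaining candidate, and it agrees with φ on all 8 inputs.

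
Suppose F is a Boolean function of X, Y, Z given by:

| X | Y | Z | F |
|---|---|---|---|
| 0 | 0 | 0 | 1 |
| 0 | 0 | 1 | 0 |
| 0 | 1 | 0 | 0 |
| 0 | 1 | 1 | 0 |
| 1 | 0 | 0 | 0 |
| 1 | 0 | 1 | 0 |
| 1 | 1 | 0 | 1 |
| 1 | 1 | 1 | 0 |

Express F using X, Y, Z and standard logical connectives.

Collect the rows where F=1 — (0,0,0), (1,1,0) — and write one minterm per row: ¬X·¬Y·¬Z, X·Y·¬Z. Their union (logical OR) reproduces the table exactly.

F(X, Y, Z) = ((NOT X AND NOT Y) AND NOT Z) OR ((X AND Y) AND NOT Z)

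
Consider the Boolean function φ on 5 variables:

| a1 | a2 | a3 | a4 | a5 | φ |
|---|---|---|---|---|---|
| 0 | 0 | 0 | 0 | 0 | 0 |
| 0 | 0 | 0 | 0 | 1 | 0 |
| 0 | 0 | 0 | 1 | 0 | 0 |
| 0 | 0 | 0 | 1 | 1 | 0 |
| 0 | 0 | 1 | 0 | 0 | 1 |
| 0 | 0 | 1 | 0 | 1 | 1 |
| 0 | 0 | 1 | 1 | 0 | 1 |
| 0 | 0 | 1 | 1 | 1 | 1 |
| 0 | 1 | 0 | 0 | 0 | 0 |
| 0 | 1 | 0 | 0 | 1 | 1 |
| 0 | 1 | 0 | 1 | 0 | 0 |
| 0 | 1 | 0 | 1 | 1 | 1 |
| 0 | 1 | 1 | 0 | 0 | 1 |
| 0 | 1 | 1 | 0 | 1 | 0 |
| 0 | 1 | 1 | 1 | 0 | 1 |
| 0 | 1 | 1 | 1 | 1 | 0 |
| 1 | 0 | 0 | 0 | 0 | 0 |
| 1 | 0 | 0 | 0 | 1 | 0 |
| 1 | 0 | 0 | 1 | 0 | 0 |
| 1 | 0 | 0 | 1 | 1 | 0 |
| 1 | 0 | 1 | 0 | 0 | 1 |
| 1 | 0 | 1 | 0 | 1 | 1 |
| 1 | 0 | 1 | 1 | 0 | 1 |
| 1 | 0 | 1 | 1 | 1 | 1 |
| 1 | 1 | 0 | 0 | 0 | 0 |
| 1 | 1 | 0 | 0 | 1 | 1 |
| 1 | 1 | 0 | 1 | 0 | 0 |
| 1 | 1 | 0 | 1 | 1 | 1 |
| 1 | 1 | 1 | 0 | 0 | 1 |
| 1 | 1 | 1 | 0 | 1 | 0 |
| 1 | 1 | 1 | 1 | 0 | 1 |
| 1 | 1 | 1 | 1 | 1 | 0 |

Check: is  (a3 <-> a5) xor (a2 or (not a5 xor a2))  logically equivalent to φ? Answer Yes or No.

Yes

Test each input against both φ and the formula:
  a1=0, a2=0, a3=0, a4=0, a5=0: formula gives 0, φ = 0 ✓
  a1=0, a2=0, a3=0, a4=0, a5=1: formula gives 0, φ = 0 ✓
  a1=0, a2=0, a3=0, a4=1, a5=0: formula gives 0, φ = 0 ✓
  a1=0, a2=0, a3=0, a4=1, a5=1: formula gives 0, φ = 0 ✓
  … (the remaining 28 rows also agree.)
Every row agrees, so the formula is equivalent.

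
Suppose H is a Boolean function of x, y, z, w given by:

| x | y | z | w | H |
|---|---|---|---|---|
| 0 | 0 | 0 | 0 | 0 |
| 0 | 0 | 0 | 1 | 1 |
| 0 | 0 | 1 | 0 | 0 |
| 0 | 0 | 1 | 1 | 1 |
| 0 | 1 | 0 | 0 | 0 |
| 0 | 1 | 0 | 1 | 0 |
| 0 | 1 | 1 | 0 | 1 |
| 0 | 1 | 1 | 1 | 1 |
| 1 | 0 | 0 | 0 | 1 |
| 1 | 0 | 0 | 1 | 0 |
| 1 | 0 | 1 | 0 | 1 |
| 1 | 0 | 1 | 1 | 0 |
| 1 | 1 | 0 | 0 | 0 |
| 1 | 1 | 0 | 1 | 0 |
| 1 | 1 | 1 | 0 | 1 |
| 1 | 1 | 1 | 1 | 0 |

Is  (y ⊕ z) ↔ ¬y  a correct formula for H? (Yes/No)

Test each input against both H and the formula:
  x=0, y=0, z=0, w=0: formula gives 0, H = 0 ✓
  x=0, y=0, z=0, w=1: formula gives 0, but H = 1 ✗
Since they disagree at (0,0,0,1), the expression is not a correct formula for H.

No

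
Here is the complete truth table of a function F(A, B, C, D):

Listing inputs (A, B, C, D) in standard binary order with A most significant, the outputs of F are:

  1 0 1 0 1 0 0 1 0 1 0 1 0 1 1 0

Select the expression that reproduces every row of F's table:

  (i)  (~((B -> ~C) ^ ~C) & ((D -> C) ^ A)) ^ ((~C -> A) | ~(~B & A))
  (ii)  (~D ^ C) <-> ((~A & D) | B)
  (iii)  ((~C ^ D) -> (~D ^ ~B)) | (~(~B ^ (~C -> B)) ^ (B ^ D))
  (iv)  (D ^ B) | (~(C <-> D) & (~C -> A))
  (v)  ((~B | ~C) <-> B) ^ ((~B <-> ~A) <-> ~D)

(i) fails at (0,0,0,0): the formula yields 0, F is 1.
(ii) fails at (0,0,0,0): the formula yields 0, F is 1.
(iii) fails at (0,0,0,0): the formula yields 0, F is 1.
(iv) fails at (0,0,0,0): the formula yields 0, F is 1.
That leaves (v). Evaluating it on every row reproduces the table of F exactly.

v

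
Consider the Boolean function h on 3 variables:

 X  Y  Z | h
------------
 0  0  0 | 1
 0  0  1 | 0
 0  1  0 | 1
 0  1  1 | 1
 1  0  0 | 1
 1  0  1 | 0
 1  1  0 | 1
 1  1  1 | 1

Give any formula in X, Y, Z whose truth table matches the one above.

h is 0 on only 2 rows — (0,0,1), (1,0,1). Writing each as a minterm (¬X·¬Y·Z, X·¬Y·Z) and OR-ing them characterizes exactly where h=0, so h is the negation of that disjunction.

h(X, Y, Z) = NOT (((NOT X AND NOT Y) AND Z) OR ((X AND NOT Y) AND Z))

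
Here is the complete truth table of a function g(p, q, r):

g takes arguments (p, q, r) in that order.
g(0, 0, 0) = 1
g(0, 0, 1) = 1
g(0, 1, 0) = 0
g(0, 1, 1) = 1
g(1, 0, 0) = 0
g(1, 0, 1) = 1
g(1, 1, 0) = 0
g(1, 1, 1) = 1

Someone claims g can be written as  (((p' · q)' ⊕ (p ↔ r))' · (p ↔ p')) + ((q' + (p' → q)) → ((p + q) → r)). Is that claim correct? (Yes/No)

Yes

Test each input against both g and the formula:
  p=0, q=0, r=0: formula gives 1, g = 1 ✓
  p=0, q=0, r=1: formula gives 1, g = 1 ✓
  p=0, q=1, r=0: formula gives 0, g = 0 ✓
  p=0, q=1, r=1: formula gives 1, g = 1 ✓
  p=1, q=0, r=0: formula gives 0, g = 0 ✓
  …and likewise for the remaining 3 rows.
No disagreement on any input; they are logically equivalent.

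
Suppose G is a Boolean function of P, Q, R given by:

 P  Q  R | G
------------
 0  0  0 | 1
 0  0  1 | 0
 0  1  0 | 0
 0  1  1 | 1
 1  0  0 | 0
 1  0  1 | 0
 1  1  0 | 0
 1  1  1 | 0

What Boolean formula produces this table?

G(P, Q, R) = ((~P & ~Q) & ~R) | ((~P & Q) & R)

G=1 on 2 inputs: (0,0,0), (0,1,1). Reading each as a conjunction of literals (¬P·¬Q·¬R, ¬P·Q·R) and taking the OR gives the canonical DNF.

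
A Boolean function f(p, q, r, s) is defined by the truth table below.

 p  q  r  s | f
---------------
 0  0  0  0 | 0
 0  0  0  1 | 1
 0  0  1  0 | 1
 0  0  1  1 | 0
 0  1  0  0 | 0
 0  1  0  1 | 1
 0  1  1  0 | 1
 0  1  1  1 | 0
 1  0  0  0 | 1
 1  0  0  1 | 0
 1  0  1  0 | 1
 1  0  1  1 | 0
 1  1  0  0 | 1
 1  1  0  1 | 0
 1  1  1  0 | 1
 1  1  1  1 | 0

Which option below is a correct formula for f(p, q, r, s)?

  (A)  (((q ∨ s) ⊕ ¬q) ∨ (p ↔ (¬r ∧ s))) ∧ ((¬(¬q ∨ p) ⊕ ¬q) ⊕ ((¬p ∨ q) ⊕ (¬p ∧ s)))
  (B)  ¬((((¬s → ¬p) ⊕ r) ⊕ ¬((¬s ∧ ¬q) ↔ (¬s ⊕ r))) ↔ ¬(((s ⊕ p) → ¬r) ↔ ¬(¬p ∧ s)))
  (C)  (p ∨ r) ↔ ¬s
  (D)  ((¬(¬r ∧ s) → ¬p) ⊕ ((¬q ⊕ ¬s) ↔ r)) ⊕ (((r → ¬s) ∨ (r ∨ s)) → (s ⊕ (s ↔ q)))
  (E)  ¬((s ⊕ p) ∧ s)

(A) disagrees with f on (0,0,0,1) (formula → 0, table → 1); rule it out.
(B) disagrees with f on (0,0,0,0) (formula → 1, table → 0); rule it out.
(D) disagrees with f on (0,0,0,0) (formula → 1, table → 0); rule it out.
(E) disagrees with f on (0,0,0,0) (formula → 1, table → 0); rule it out.
That leaves (C). Evaluating it on every row reproduces the table of f exactly.

C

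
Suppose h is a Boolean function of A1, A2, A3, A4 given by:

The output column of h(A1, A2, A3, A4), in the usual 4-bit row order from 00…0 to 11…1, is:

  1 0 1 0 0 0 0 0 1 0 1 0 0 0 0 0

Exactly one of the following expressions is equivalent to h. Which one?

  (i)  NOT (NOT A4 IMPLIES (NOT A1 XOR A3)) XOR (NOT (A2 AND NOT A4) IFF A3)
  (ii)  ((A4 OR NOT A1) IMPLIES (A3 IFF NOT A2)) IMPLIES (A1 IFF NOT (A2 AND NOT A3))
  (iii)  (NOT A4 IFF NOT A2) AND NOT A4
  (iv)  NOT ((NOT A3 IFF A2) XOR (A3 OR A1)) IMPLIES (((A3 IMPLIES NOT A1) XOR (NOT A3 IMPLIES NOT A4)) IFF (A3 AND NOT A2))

(i) fails at (0,0,0,0): the formula yields 0, h is 1.
(ii) fails at (0,0,0,1): the formula yields 1, h is 0.
(iv) fails at (0,0,1,0): the formula yields 0, h is 1.
That leaves (iii). Evaluating it on every row reproduces the table of h exactly.

iii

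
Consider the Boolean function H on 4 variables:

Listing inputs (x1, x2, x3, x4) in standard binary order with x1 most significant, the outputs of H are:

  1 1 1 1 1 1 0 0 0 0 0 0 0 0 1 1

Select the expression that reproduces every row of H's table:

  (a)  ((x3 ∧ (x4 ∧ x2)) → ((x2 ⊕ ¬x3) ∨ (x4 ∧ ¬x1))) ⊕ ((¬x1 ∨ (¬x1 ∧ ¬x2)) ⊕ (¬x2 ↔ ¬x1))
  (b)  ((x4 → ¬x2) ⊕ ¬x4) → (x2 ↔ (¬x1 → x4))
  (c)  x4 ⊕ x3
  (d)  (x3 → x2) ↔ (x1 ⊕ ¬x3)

(a) disagrees with H on (0,1,0,0) (formula → 0, table → 1); rule it out.
(b) disagrees with H on (0,0,0,1) (formula → 0, table → 1); rule it out.
(c) disagrees with H on (0,0,0,0) (formula → 0, table → 1); rule it out.
(d) is the remaining candidate, and it agrees with H on all 16 inputs.

d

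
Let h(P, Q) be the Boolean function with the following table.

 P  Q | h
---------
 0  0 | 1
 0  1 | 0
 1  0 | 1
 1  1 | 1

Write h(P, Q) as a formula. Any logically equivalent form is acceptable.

h(P, Q) = Q → P

This is Q → P (false only at 0,1).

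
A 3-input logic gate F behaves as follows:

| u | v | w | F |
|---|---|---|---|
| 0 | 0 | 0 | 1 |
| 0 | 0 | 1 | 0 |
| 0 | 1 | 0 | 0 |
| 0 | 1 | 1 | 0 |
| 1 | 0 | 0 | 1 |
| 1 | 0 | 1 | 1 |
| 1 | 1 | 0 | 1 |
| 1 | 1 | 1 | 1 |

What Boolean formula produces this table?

F(u, v, w) = not ((((not u and not v) and w) or ((not u and v) and not w)) or ((not u and v) and w))

The 0-rows are (0,0,1), (0,1,0), (0,1,1). Take each as a conjunction (¬u·¬v·w, ¬u·v·¬w, ¬u·v·w), form their disjunction, and complement — that gives a formula that is 1 everywhere F is.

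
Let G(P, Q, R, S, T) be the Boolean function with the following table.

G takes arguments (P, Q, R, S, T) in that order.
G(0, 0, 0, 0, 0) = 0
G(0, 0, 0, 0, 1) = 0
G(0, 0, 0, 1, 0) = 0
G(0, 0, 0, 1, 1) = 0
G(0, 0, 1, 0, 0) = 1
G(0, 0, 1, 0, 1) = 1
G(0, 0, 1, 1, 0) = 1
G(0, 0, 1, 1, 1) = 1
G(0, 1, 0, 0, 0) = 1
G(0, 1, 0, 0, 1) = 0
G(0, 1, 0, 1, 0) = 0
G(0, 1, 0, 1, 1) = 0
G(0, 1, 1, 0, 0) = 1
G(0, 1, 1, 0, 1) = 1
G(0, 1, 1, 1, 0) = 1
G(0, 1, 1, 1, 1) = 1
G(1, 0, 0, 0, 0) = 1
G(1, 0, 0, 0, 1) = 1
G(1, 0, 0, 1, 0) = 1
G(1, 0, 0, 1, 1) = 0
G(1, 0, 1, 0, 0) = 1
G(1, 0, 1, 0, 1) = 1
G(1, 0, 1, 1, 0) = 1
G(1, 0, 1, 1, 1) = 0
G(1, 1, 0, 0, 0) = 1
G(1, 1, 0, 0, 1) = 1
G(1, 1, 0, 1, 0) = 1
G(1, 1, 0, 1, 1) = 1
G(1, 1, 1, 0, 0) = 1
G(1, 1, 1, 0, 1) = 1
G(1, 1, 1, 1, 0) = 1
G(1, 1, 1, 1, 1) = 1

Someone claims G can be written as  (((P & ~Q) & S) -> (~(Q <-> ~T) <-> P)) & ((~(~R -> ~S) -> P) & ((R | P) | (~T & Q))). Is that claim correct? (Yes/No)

Check the formula against G row by row:
  P=0, Q=0, R=0, S=0, T=0: formula gives 0, G = 0 ✓
  P=0, Q=0, R=0, S=0, T=1: formula gives 0, G = 0 ✓
  P=0, Q=0, R=0, S=1, T=0: formula gives 0, G = 0 ✓
  P=0, Q=0, R=0, S=1, T=1: formula gives 0, G = 0 ✓
  …and likewise for the remaining 28 rows.
No disagreement on any input; they are logically equivalent.

Yes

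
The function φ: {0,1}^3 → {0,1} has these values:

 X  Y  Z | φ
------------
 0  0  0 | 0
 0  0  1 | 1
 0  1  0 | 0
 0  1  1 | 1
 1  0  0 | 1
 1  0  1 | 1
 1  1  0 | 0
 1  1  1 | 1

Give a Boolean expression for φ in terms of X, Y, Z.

φ is 0 on only 3 rows — (0,0,0), (0,1,0), (1,1,0). Writing each as a minterm (¬X·¬Y·¬Z, ¬X·Y·¬Z, X·Y·¬Z) and OR-ing them characterizes exactly where φ=0, so φ is the negation of that disjunction.

φ(X, Y, Z) = NOT ((((NOT X AND NOT Y) AND NOT Z) OR ((NOT X AND Y) AND NOT Z)) OR ((X AND Y) AND NOT Z))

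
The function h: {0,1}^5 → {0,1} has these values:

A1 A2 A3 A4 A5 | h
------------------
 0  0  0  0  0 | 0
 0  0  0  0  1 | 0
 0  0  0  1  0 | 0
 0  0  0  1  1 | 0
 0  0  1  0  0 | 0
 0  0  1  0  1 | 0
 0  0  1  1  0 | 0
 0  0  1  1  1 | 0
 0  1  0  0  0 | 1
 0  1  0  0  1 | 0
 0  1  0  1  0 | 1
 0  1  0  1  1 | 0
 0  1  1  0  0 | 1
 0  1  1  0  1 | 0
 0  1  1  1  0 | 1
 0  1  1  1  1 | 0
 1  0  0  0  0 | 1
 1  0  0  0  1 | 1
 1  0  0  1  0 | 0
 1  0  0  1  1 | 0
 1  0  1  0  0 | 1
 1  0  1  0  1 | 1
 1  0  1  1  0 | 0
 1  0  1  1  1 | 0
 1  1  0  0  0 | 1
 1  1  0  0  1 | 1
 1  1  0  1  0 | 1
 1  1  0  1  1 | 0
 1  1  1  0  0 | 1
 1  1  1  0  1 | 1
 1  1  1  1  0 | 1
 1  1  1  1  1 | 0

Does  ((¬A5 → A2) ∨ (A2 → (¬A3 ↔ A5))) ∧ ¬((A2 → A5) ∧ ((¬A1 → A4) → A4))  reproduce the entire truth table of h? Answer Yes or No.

Yes

Check the formula against h row by row:
  A1=0, A2=0, A3=0, A4=0, A5=0: formula gives 0, h = 0 ✓
  A1=0, A2=0, A3=0, A4=0, A5=1: formula gives 0, h = 0 ✓
  A1=0, A2=0, A3=0, A4=1, A5=0: formula gives 0, h = 0 ✓
  A1=0, A2=0, A3=0, A4=1, A5=1: formula gives 0, h = 0 ✓
  … (the remaining 28 rows also agree.)
No disagreement on any input; they are logically equivalent.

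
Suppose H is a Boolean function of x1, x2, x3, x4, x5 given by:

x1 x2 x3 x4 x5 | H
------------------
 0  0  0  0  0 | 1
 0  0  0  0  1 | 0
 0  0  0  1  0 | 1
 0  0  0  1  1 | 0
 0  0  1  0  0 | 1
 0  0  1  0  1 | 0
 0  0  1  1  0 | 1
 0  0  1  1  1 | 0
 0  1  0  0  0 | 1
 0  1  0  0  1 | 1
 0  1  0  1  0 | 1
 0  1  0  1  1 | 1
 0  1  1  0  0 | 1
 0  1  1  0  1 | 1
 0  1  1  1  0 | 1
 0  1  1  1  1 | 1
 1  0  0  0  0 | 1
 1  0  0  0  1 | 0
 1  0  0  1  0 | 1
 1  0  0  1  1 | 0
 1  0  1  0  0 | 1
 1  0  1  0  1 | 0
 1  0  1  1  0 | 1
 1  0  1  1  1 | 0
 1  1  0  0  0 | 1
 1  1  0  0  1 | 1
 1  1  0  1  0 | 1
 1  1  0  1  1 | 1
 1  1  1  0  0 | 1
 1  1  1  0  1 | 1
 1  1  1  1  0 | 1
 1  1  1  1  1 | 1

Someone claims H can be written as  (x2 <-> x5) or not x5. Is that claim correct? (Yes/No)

Evaluate (x2 <-> x5) or not x5 on each row and compare to H:
  x1=0, x2=0, x3=0, x4=0, x5=0: formula gives 1, H = 1 ✓
  x1=0, x2=0, x3=0, x4=0, x5=1: formula gives 0, H = 0 ✓
  x1=0, x2=0, x3=0, x4=1, x5=0: formula gives 1, H = 1 ✓
  x1=0, x2=0, x3=0, x4=1, x5=1: formula gives 0, H = 0 ✓
  …and likewise for the remaining 28 rows.
All 32 rows match — the expression computes H exactly.

Yes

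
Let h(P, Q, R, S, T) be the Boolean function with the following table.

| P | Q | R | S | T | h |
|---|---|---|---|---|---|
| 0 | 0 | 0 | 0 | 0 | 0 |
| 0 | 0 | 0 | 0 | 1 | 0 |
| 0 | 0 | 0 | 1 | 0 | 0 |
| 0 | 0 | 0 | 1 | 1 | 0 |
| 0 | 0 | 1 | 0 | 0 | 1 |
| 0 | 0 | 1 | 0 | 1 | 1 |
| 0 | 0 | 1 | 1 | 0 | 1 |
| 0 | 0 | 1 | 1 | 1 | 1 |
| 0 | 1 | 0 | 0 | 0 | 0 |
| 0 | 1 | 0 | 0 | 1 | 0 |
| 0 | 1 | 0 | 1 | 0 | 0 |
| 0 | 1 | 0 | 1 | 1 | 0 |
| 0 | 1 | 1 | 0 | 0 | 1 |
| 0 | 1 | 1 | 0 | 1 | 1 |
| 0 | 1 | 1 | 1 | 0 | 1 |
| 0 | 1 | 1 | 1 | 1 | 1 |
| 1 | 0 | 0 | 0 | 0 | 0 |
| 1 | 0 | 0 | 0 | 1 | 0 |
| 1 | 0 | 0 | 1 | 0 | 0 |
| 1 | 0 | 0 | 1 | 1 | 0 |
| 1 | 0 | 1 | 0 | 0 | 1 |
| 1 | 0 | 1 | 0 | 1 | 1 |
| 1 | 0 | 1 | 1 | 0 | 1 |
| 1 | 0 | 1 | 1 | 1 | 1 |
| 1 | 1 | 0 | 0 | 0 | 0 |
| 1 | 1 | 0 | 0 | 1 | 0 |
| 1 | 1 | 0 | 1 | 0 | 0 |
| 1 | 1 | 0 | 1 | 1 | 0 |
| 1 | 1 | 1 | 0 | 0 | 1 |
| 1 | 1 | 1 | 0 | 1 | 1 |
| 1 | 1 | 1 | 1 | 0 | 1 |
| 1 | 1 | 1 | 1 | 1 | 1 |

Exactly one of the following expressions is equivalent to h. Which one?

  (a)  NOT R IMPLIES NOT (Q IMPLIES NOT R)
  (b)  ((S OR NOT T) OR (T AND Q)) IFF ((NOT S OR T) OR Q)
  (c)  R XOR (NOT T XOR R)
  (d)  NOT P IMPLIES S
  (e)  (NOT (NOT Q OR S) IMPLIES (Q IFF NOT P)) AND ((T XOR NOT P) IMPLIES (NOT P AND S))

(b): at (0,0,0,0,0) it gives 1, but h = 0 — eliminated.
(c): at (0,0,0,0,0) it gives 1, but h = 0 — eliminated.
(d): at (0,0,0,1,0) it gives 1, but h = 0 — eliminated.
(e): at (0,0,0,0,1) it gives 1, but h = 0 — eliminated.
That leaves (a). Evaluating it on every row reproduces the table of h exactly.

a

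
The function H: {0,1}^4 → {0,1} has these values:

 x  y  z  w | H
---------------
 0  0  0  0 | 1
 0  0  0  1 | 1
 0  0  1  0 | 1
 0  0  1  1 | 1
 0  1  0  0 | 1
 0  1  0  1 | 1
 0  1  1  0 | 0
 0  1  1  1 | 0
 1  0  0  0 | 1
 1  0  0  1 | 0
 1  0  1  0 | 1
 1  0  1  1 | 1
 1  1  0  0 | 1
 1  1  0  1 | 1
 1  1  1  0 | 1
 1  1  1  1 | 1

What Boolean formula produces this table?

H is 0 on only 3 rows — (0,1,1,0), (0,1,1,1), (1,0,0,1). Writing each as a minterm (¬x·y·z·¬w, ¬x·y·z·w, x·¬y·¬z·w) and OR-ing them characterizes exactly where H=0, so H is the negation of that disjunction.

H(x, y, z, w) = ~(((((~x & y) & z) & ~w) | (((~x & y) & z) & w)) | (((x & ~y) & ~z) & w))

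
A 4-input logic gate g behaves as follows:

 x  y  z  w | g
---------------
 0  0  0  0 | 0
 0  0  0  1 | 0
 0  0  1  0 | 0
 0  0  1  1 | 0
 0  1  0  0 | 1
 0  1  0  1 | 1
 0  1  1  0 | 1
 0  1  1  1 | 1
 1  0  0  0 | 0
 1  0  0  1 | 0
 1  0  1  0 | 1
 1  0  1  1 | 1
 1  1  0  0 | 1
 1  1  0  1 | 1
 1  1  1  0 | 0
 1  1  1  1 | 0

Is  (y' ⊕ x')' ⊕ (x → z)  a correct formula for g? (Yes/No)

Test each input against both g and the formula:
  x=0, y=0, z=0, w=0: formula gives 0, g = 0 ✓
  x=0, y=0, z=0, w=1: formula gives 0, g = 0 ✓
  x=0, y=0, z=1, w=0: formula gives 0, g = 0 ✓
  x=0, y=0, z=1, w=1: formula gives 0, g = 0 ✓
  … (the remaining 12 rows also agree.)
All 16 rows match — the expression computes g exactly.

Yes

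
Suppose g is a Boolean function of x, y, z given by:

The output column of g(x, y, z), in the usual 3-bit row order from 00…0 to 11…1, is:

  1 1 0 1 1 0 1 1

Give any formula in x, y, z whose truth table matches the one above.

g(x, y, z) = ¬(((¬x ∧ y) ∧ ¬z) ∨ ((x ∧ ¬y) ∧ z))

There are just 2 zero rows: (0,1,0), (1,0,1). Their minterms are ¬x·y·¬z, x·¬y·z; the OR of those covers precisely the 0-outputs, and negating it yields g.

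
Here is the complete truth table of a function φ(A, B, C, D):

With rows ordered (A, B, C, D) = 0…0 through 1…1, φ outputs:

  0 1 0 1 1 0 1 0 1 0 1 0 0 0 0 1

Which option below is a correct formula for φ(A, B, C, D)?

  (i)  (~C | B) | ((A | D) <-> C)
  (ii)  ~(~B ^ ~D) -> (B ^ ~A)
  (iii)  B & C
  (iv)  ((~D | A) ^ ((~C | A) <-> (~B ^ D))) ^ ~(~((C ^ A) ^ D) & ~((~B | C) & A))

(i): at (0,0,0,0) it gives 1, but φ = 0 — eliminated.
(ii): at (0,0,0,0) it gives 1, but φ = 0 — eliminated.
(iii): at (0,0,0,1) it gives 0, but φ = 1 — eliminated.
Only (iv) survives; checking it on all 16 rows confirms it matches φ.

iv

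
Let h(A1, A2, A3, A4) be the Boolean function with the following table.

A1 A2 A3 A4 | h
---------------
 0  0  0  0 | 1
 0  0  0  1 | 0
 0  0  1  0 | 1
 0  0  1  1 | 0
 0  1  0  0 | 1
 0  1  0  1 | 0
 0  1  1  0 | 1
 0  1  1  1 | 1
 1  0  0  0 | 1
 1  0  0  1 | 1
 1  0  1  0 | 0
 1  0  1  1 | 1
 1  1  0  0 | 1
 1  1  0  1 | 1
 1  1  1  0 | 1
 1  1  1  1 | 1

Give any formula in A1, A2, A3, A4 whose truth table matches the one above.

There are just 4 zero rows: (0,0,0,1), (0,0,1,1), (0,1,0,1), (1,0,1,0). Their minterms are ¬A1·¬A2·¬A3·A4, ¬A1·¬A2·A3·A4, ¬A1·A2·¬A3·A4, A1·¬A2·A3·¬A4; the OR of those covers precisely the 0-outputs, and negating it yields h.

h(A1, A2, A3, A4) = ~((((((~A1 & ~A2) & ~A3) & A4) | (((~A1 & ~A2) & A3) & A4)) | (((~A1 & A2) & ~A3) & A4)) | (((A1 & ~A2) & A3) & ~A4))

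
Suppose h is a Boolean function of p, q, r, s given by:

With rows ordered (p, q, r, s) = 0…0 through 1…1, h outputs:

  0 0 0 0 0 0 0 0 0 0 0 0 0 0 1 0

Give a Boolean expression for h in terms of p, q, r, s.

Only row (1,1,1,0) gives 1. That row's minterm p·q·r·¬s is h directly.

h(p, q, r, s) = ((p ∧ q) ∧ r) ∧ ¬s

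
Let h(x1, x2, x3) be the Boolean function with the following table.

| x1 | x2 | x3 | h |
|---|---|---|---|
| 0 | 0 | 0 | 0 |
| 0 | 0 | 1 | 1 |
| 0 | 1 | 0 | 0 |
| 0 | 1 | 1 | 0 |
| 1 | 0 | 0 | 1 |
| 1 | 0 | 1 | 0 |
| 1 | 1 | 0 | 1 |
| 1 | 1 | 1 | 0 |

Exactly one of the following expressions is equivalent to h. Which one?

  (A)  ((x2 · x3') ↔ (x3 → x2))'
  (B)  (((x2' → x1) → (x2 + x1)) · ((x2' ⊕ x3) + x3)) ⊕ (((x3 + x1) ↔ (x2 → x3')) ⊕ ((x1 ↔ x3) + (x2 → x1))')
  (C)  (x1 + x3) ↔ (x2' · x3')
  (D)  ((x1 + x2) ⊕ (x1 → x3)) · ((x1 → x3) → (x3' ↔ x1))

D

(A): at (0,0,0) it gives 1, but h = 0 — eliminated.
(B): at (0,0,0) it gives 1, but h = 0 — eliminated.
(C): at (0,0,1) it gives 0, but h = 1 — eliminated.
That leaves (D). Evaluating it on every row reproduces the table of h exactly.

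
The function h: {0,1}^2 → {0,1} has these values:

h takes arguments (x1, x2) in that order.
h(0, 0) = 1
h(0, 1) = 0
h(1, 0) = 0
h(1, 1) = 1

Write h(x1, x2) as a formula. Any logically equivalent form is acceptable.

h(x1, x2) = ~(x1 ^ x2)

The output is 1 exactly when an even number of inputs are 1 — the complement of 2-way XOR.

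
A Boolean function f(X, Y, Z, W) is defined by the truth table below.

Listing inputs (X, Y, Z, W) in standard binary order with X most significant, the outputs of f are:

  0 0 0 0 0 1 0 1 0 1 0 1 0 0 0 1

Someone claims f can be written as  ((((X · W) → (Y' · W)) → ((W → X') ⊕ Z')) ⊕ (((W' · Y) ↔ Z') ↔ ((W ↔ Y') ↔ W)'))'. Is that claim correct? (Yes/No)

Yes

Test each input against both f and the formula:
  X=0, Y=0, Z=0, W=0: formula gives 0, f = 0 ✓
  X=0, Y=0, Z=0, W=1: formula gives 0, f = 0 ✓
  X=0, Y=0, Z=1, W=0: formula gives 0, f = 0 ✓
  X=0, Y=0, Z=1, W=1: formula gives 0, f = 0 ✓
  …and likewise for the remaining 12 rows.
All 16 rows match — the expression computes f exactly.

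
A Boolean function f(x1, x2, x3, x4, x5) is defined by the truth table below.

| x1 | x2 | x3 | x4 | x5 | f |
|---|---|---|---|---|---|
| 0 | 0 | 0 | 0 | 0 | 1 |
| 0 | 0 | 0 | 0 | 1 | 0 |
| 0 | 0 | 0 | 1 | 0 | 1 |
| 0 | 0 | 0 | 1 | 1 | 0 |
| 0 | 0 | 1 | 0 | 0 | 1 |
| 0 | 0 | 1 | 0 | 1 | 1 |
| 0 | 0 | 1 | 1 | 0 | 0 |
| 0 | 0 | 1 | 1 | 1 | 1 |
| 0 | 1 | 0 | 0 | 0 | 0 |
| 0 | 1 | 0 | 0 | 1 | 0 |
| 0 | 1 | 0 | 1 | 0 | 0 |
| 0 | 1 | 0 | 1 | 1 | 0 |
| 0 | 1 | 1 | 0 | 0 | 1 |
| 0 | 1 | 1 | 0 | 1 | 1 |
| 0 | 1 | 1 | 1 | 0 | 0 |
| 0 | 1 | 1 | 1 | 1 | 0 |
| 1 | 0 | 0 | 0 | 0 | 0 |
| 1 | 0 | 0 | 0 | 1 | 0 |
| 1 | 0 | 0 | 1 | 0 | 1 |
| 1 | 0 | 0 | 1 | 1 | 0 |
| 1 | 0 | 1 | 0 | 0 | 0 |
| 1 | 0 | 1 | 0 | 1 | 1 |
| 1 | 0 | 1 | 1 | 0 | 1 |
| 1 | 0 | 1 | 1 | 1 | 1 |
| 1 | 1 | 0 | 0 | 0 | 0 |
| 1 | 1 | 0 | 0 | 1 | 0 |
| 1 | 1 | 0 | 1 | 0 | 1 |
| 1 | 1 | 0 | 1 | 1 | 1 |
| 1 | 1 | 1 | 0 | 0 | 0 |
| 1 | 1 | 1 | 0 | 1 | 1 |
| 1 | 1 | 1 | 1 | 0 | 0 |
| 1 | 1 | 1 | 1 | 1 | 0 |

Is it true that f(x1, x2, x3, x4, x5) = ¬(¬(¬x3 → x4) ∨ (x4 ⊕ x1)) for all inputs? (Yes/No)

Test each input against both f and the formula:
  x1=0, x2=0, x3=0, x4=0, x5=0: formula gives 0, but f = 1 ✗
Row (0,0,0,0,0) is a counterexample, so the formula is not equivalent to f.

No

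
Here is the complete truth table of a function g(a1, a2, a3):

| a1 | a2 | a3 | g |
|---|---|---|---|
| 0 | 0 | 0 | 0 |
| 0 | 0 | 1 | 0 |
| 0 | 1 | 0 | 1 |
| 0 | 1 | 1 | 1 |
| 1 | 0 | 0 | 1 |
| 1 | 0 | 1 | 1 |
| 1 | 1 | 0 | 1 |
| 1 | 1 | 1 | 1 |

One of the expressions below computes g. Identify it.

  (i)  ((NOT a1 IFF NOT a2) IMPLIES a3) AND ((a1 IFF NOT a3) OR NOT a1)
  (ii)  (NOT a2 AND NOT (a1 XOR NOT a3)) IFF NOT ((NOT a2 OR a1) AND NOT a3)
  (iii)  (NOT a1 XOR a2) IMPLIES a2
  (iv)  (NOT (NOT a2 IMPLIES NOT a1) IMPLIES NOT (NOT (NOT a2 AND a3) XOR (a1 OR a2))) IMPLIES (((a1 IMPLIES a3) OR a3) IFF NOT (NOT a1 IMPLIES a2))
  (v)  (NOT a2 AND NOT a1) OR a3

iii

(i) fails at (0,0,1): the formula yields 1, g is 0.
(ii) fails at (0,0,0): the formula yields 1, g is 0.
(iv) fails at (0,0,0): the formula yields 1, g is 0.
(v) fails at (0,0,0): the formula yields 1, g is 0.
Only (iii) survives; checking it on all 8 rows confirms it matches g.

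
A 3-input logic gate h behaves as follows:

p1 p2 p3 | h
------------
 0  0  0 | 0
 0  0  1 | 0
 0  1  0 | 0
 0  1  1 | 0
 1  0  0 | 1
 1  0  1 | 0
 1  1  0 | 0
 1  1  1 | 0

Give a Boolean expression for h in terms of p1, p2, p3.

h(p1, p2, p3) = (p1 · p2') · p3'

h is 1 on exactly one input, (1,0,0), whose minterm is p1·¬p2·¬p3. So h is just that conjunction.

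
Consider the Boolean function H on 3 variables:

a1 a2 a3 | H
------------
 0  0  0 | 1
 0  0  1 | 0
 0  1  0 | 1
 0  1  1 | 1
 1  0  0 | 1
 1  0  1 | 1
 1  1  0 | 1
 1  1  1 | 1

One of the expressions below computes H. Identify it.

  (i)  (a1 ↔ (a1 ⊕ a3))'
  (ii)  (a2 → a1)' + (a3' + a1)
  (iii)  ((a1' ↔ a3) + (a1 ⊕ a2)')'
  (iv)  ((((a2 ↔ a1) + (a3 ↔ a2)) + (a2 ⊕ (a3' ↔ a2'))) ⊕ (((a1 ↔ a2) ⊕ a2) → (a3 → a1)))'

ii

(i) fails at (0,0,0): the formula yields 0, H is 1.
(iii) fails at (0,0,0): the formula yields 0, H is 1.
(iv) fails at (0,1,1): the formula yields 0, H is 1.
(ii) is the remaining candidate, and it agrees with H on all 8 inputs.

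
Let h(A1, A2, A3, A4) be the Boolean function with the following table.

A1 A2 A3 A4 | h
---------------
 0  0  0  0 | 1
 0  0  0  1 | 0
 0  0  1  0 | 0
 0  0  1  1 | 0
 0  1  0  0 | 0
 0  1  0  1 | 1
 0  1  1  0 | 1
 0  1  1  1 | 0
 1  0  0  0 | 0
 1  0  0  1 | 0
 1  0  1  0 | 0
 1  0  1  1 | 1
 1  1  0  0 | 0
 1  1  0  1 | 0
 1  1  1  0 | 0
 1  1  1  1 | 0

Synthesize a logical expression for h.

The 1-rows are (0,0,0,0), (0,1,0,1), (0,1,1,0), (1,0,1,1). Each contributes one minterm — ¬A1·¬A2·¬A3·¬A4; ¬A1·A2·¬A3·A4; ¬A1·A2·A3·¬A4; A1·¬A2·A3·A4 — and their disjunction is a sum-of-products form of h.

h(A1, A2, A3, A4) = (((((A1' · A2') · A3') · A4') + (((A1' · A2) · A3') · A4)) + (((A1' · A2) · A3) · A4')) + (((A1 · A2') · A3) · A4)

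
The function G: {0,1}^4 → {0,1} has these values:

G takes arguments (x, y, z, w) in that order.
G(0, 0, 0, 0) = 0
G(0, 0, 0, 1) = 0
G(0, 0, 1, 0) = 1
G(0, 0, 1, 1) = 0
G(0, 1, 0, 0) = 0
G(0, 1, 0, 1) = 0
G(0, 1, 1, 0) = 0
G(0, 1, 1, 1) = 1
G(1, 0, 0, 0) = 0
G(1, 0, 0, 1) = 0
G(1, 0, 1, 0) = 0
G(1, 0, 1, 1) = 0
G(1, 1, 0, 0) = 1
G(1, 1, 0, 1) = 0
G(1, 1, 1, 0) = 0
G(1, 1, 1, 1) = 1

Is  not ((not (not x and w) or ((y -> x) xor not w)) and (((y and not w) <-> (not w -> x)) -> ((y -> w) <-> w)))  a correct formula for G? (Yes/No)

No

Evaluate not ((not (not x and w) or ((y -> x) xor not w)) and (((y and not w) <-> (not w -> x)) -> ((y -> w) <-> w))) on each row and compare to G:
  x=0, y=0, z=0, w=0: formula gives 1, but G = 0 ✗
Since they disagree at (0,0,0,0), the expression is not a correct formula for G.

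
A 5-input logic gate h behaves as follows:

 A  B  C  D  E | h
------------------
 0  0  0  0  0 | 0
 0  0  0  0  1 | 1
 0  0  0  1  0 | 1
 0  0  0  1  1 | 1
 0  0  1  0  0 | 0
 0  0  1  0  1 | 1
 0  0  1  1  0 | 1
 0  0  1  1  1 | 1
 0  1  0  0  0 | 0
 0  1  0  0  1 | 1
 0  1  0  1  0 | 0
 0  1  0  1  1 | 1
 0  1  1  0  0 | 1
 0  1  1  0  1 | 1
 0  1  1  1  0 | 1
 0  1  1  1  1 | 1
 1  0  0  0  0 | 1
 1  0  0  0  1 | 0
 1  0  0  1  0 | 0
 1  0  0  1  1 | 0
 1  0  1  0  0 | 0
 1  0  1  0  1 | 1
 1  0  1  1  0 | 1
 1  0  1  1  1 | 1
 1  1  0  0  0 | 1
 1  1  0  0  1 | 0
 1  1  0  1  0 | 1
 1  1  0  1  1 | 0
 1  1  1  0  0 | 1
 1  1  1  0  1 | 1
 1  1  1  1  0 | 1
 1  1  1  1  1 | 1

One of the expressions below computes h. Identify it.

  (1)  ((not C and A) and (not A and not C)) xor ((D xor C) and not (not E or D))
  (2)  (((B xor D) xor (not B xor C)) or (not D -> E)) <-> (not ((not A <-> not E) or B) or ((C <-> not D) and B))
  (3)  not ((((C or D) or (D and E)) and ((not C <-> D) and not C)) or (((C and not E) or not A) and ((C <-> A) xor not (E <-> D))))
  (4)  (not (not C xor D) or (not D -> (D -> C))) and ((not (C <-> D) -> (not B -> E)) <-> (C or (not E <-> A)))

(1) disagrees with h on (0,0,0,0,1) (formula → 0, table → 1); rule it out.
(2) disagrees with h on (0,0,0,1,0) (formula → 0, table → 1); rule it out.
(3) disagrees with h on (0,0,0,1,0) (formula → 0, table → 1); rule it out.
Only (4) survives; checking it on all 32 rows confirms it matches h.

4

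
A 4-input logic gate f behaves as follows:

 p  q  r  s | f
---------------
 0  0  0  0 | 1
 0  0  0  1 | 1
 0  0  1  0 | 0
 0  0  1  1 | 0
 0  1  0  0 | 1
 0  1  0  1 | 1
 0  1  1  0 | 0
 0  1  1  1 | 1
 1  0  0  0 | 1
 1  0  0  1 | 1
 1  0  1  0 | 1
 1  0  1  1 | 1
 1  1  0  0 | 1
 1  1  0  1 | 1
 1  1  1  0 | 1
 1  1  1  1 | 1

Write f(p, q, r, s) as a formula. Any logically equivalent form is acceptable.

f is 0 on only 3 rows — (0,0,1,0), (0,0,1,1), (0,1,1,0). Writing each as a minterm (¬p·¬q·r·¬s, ¬p·¬q·r·s, ¬p·q·r·¬s) and OR-ing them characterizes exactly where f=0, so f is the negation of that disjunction.

f(p, q, r, s) = (((((p' · q') · r) · s') + (((p' · q') · r) · s)) + (((p' · q) · r) · s'))'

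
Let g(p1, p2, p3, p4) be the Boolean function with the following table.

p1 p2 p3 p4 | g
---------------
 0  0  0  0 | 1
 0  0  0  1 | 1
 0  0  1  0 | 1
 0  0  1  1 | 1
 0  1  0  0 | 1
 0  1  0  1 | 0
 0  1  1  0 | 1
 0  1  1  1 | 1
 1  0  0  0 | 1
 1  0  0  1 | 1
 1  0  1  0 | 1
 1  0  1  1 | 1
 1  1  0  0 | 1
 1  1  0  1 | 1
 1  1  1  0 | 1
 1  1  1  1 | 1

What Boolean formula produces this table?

g is 0 on exactly one input, (0,1,0,1), whose minterm is ¬p1·p2·¬p3·p4. So g is the negation of that single conjunction.

g(p1, p2, p3, p4) = not (((not p1 and p2) and not p3) and p4)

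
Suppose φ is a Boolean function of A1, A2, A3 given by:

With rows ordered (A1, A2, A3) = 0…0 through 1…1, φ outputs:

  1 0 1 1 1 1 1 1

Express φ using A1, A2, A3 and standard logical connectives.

φ(A1, A2, A3) = ~((~A1 & ~A2) & A3)

Only row (0,0,1) gives 0. So φ is 1 everywhere except there — the complement of the minterm ¬A1·¬A2·A3.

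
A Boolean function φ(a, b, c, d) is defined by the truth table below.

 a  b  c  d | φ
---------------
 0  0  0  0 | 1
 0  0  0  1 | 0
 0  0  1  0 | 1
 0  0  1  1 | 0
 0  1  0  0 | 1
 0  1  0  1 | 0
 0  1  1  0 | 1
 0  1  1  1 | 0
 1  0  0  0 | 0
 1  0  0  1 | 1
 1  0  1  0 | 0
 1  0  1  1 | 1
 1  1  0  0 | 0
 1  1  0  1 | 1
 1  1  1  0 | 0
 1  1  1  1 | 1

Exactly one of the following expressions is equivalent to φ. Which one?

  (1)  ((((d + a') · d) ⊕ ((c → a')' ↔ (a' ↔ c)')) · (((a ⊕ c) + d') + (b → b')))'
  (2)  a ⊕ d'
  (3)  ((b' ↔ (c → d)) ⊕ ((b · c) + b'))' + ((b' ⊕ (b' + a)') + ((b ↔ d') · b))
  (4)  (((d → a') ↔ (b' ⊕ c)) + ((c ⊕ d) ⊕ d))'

2

(1) disagrees with φ on (0,0,1,0) (formula → 0, table → 1); rule it out.
(3) disagrees with φ on (0,0,0,1) (formula → 1, table → 0); rule it out.
(4) disagrees with φ on (0,0,0,0) (formula → 0, table → 1); rule it out.
Only (2) survives; checking it on all 16 rows confirms it matches φ.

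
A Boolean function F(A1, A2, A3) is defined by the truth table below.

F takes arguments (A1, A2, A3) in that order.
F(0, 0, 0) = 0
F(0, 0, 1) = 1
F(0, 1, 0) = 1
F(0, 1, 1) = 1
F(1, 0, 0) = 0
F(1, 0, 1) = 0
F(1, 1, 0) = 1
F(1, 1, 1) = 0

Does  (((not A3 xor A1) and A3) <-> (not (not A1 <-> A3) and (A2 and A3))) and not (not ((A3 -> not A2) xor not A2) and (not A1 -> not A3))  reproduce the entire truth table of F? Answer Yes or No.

Yes

Evaluate (((not A3 xor A1) and A3) <-> (not (not A1 <-> A3) and (A2 and A3))) and not (not ((A3 -> not A2) xor not A2) and (not A1 -> not A3)) on each row and compare to F:
  A1=0, A2=0, A3=0: formula gives 0, F = 0 ✓
  A1=0, A2=0, A3=1: formula gives 1, F = 1 ✓
  A1=0, A2=1, A3=0: formula gives 1, F = 1 ✓
  A1=0, A2=1, A3=1: formula gives 1, F = 1 ✓
  A1=1, A2=0, A3=0: formula gives 0, F = 0 ✓
  …and likewise for the remaining 3 rows.
No disagreement on any input; they are logically equivalent.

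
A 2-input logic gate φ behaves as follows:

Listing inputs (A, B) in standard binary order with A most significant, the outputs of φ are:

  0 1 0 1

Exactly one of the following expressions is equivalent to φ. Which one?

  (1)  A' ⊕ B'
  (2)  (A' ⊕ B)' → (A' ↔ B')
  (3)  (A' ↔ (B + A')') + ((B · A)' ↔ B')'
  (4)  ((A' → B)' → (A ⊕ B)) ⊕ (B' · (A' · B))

3

(1) fails at (1,0): the formula yields 1, φ is 0.
(2) fails at (0,0): the formula yields 1, φ is 0.
(4) fails at (1,0): the formula yields 1, φ is 0.
That leaves (3). Evaluating it on every row reproduces the table of φ exactly.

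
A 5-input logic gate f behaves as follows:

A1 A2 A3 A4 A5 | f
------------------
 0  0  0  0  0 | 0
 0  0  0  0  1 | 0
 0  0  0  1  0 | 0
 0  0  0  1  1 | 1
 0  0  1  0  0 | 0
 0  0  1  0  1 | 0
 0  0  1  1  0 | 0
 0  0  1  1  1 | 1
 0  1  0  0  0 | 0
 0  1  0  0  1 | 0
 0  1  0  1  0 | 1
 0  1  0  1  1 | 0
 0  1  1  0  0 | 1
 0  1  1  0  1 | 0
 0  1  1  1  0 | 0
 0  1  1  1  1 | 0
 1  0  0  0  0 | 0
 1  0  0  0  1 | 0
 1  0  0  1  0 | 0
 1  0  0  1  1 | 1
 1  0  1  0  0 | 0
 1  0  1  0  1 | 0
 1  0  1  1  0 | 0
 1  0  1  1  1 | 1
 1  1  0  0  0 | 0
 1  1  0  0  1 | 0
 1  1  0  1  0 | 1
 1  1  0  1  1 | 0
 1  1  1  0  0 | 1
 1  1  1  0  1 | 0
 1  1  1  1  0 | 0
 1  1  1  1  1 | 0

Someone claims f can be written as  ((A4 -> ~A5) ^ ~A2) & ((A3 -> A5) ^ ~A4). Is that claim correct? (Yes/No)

Check the formula against f row by row:
  A1=0, A2=0, A3=0, A4=0, A5=0: formula gives 0, f = 0 ✓
  A1=0, A2=0, A3=0, A4=0, A5=1: formula gives 0, f = 0 ✓
  A1=0, A2=0, A3=0, A4=1, A5=0: formula gives 0, f = 0 ✓
  A1=0, A2=0, A3=0, A4=1, A5=1: formula gives 1, f = 1 ✓
  … (the remaining 28 rows also agree.)
All 32 rows match — the expression computes f exactly.

Yes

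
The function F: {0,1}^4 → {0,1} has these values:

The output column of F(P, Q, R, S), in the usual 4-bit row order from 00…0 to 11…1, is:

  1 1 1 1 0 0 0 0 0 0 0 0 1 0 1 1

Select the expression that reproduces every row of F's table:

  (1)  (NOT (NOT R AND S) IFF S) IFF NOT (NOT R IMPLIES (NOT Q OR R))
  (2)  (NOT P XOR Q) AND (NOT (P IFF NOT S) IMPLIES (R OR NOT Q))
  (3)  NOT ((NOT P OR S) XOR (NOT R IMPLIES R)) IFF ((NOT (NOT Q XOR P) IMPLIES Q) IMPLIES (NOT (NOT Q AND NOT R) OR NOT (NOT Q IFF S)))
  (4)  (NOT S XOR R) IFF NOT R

(1): at (0,0,1,1) it gives 0, but F = 1 — eliminated.
(3): at (0,0,0,0) it gives 0, but F = 1 — eliminated.
(4): at (0,0,0,1) it gives 0, but F = 1 — eliminated.
That leaves (2). Evaluating it on every row reproduces the table of F exactly.

2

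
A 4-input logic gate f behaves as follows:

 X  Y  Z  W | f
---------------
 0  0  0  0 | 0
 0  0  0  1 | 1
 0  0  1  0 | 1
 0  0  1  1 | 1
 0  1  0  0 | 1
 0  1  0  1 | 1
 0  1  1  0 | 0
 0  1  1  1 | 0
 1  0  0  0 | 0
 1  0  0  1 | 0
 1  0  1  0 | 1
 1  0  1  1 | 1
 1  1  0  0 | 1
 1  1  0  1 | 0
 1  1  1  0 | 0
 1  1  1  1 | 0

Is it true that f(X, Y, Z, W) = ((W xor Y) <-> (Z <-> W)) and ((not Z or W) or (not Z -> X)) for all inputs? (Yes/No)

No

Check the formula against f row by row:
  X=0, Y=0, Z=0, W=0: formula gives 0, f = 0 ✓
  X=0, Y=0, Z=0, W=1: formula gives 0, but f = 1 ✗
Row (0,0,0,1) is a counterexample, so the formula is not equivalent to f.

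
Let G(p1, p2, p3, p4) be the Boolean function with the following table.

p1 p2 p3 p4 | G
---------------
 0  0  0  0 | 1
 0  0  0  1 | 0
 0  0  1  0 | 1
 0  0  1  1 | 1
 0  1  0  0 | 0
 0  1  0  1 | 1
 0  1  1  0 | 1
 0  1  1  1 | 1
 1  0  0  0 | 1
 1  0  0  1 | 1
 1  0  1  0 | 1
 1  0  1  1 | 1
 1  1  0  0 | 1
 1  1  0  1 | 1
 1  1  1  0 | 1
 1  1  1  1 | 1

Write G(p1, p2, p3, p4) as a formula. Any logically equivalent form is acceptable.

The 0-rows are (0,0,0,1), (0,1,0,0). Take each as a conjunction (¬p1·¬p2·¬p3·p4, ¬p1·p2·¬p3·¬p4), form their disjunction, and complement — that gives a formula that is 1 everywhere G is.

G(p1, p2, p3, p4) = not ((((not p1 and not p2) and not p3) and p4) or (((not p1 and p2) and not p3) and not p4))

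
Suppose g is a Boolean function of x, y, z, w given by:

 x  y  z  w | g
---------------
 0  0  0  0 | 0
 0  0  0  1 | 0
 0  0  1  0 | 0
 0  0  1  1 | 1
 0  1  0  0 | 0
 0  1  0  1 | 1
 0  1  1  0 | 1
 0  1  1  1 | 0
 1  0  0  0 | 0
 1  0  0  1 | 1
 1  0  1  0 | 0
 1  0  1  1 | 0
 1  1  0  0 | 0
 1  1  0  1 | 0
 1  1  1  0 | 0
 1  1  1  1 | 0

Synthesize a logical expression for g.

Collect the rows where g=1 — (0,0,1,1), (0,1,0,1), (0,1,1,0), (1,0,0,1) — and write one minterm per row: ¬x·¬y·z·w, ¬x·y·¬z·w, ¬x·y·z·¬w, x·¬y·¬z·w. Their union (logical OR) reproduces the table exactly.

g(x, y, z, w) = (((((~x & ~y) & z) & w) | (((~x & y) & ~z) & w)) | (((~x & y) & z) & ~w)) | (((x & ~y) & ~z) & w)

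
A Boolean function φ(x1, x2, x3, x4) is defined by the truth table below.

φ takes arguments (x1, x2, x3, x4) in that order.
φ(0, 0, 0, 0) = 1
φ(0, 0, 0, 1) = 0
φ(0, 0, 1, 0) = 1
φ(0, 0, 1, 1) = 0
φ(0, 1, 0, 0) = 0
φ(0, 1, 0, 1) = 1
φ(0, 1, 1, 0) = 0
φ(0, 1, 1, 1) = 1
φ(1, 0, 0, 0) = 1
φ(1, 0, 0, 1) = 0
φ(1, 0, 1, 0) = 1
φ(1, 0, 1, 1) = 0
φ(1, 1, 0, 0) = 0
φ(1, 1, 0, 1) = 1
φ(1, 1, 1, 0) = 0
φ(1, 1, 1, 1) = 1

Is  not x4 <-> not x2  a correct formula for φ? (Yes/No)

Yes

Check the formula against φ row by row:
  x1=0, x2=0, x3=0, x4=0: formula gives 1, φ = 1 ✓
  x1=0, x2=0, x3=0, x4=1: formula gives 0, φ = 0 ✓
  x1=0, x2=0, x3=1, x4=0: formula gives 1, φ = 1 ✓
  x1=0, x2=0, x3=1, x4=1: formula gives 0, φ = 0 ✓
  …and likewise for the remaining 12 rows.
No disagreement on any input; they are logically equivalent.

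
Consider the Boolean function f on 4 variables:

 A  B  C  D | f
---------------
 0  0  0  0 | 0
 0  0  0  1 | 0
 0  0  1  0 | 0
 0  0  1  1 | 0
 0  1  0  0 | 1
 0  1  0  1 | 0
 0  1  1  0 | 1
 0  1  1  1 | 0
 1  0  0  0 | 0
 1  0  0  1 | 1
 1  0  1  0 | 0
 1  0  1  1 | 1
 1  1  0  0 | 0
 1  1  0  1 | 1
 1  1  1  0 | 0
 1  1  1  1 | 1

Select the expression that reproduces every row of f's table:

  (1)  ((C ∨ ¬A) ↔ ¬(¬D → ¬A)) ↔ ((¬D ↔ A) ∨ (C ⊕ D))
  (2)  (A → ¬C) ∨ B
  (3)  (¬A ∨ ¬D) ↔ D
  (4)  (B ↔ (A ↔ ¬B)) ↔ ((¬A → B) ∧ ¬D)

4

(1) disagrees with f on (0,0,0,0) (formula → 1, table → 0); rule it out.
(2) disagrees with f on (0,0,0,0) (formula → 1, table → 0); rule it out.
(3) disagrees with f on (0,0,0,1) (formula → 1, table → 0); rule it out.
Only (4) survives; checking it on all 16 rows confirms it matches f.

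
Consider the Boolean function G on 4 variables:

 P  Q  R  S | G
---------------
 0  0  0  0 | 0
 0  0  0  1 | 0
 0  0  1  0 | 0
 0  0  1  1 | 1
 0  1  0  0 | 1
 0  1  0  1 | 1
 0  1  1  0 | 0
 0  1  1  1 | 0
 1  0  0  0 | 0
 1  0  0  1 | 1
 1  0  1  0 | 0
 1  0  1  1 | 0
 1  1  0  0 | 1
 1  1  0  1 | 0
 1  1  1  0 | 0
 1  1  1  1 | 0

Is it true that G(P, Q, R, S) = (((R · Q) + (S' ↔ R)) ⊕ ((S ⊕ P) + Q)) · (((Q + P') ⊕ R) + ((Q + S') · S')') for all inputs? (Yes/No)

No

Evaluate (((R · Q) + (S' ↔ R)) ⊕ ((S ⊕ P) + Q)) · (((Q + P') ⊕ R) + ((Q + S') · S')') on each row and compare to G:
  P=0, Q=0, R=0, S=0: formula gives 0, G = 0 ✓
  P=0, Q=0, R=0, S=1: formula gives 0, G = 0 ✓
  P=0, Q=0, R=1, S=0: formula gives 0, G = 0 ✓
  P=0, Q=0, R=1, S=1: formula gives 1, G = 1 ✓
  …
  P=0, Q=1, R=0, S=1: formula gives 0, but G = 1 ✗
A single disagreement suffices: at (0,1,0,1) they differ, so the formula does not compute G.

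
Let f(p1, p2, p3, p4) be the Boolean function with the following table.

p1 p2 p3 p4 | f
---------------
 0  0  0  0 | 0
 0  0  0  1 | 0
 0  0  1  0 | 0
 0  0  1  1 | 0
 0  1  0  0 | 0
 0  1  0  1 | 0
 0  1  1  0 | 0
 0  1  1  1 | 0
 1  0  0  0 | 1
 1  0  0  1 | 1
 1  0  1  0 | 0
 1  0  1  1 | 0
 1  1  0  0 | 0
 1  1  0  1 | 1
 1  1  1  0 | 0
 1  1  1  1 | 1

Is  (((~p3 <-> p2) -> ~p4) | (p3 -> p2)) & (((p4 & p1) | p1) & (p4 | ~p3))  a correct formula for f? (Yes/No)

No

Test each input against both f and the formula:
  p1=0, p2=0, p3=0, p4=0: formula gives 0, f = 0 ✓
  p1=0, p2=0, p3=0, p4=1: formula gives 0, f = 0 ✓
  p1=0, p2=0, p3=1, p4=0: formula gives 0, f = 0 ✓
  p1=0, p2=0, p3=1, p4=1: formula gives 0, f = 0 ✓
  …
  p1=1, p2=1, p3=0, p4=0: formula gives 1, but f = 0 ✗
Row (1,1,0,0) is a counterexample, so the formula is not equivalent to f.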